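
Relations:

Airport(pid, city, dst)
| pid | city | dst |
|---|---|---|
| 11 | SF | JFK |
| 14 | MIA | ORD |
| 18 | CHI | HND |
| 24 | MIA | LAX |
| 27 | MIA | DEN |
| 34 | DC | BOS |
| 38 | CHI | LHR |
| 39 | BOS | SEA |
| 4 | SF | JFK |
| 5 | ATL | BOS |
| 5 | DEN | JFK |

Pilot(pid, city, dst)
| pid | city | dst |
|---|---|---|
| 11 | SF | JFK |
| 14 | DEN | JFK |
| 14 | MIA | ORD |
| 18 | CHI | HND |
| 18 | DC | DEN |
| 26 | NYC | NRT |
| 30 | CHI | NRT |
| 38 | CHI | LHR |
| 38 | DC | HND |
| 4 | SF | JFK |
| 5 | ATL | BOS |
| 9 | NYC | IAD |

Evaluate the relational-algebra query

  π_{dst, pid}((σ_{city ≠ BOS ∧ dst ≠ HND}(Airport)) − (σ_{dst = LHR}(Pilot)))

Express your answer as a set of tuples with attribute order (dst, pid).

{(BOS, 34), (BOS, 5), (DEN, 27), (JFK, 11), (JFK, 4), (JFK, 5), (LAX, 24), (ORD, 14)}

σ[city ≠ BOS ∧ dst ≠ HND]: keep tuples satisfying city ≠ BOS ∧ dst ≠ HND → {(11, SF, JFK), (14, MIA, ORD), (24, MIA, LAX), (27, MIA, DEN), (34, DC, BOS), (38, CHI, LHR), (4, SF, JFK), (5, ATL, BOS), (5, DEN, JFK)}
σ[dst = LHR]: keep tuples satisfying dst = LHR → {(38, CHI, LHR)}
Taking the difference: {(11, SF, JFK), (14, MIA, ORD), (24, MIA, LAX), (27, MIA, DEN), (34, DC, BOS), (4, SF, JFK), (5, ATL, BOS), (5, DEN, JFK)}
π_{dst, pid} gives {(BOS, 34), (BOS, 5), (DEN, 27), (JFK, 11), (JFK, 4), (JFK, 5), (LAX, 24), (ORD, 14)}.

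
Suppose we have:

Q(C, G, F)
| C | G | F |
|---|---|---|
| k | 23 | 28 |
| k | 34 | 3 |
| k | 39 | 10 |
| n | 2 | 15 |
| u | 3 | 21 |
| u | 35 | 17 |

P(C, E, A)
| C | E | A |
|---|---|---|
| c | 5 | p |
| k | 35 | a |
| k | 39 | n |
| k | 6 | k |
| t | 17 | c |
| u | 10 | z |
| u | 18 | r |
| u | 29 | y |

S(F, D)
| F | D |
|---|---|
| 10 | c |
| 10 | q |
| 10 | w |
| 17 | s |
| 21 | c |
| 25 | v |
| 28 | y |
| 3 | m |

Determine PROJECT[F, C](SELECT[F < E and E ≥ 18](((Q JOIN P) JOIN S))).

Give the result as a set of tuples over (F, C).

Q ⋈ P (natural join on C): {(k, 23, 28, 35, a), (k, 23, 28, 39, n), (k, 23, 28, 6, k), (k, 34, 3, 35, a), (k, 34, 3, 39, n), (k, 34, 3, 6, k), (k, 39, 10, 35, a), (k, 39, 10, 39, n), (k, 39, 10, 6, k), (u, 3, 21, 10, z), (u, 3, 21, 18, r), (u, 3, 21, 29, y), (u, 35, 17, 10, z), (u, 35, 17, 18, r), (u, 35, 17, 29, y)}
(Q JOIN P) ⋈ S (natural join on F): {(k, 23, 28, 35, a, y), (k, 23, 28, 39, n, y), (k, 23, 28, 6, k, y), (k, 34, 3, 35, a, m), (k, 34, 3, 39, n, m), (k, 34, 3, 6, k, m), (k, 39, 10, 35, a, c), (k, 39, 10, 35, a, q), (k, 39, 10, 35, a, w), (k, 39, 10, 39, n, c), (k, 39, 10, 39, n, q), (k, 39, 10, 39, n, w), (k, 39, 10, 6, k, c), (k, 39, 10, 6, k, q), (k, 39, 10, 6, k, w), (u, 3, 21, 10, z, c), (u, 3, 21, 18, r, c), (u, 3, 21, 29, y, c), (u, 35, 17, 10, z, s), (u, 35, 17, 18, r, s), (u, 35, 17, 29, y, s)}
Apply σ_{F < E and E ≥ 18}; surviving tuples: {(k, 23, 28, 35, a, y), (k, 23, 28, 39, n, y), (k, 34, 3, 35, a, m), (k, 34, 3, 39, n, m), (k, 39, 10, 35, a, c), (k, 39, 10, 35, a, q), (k, 39, 10, 35, a, w), (k, 39, 10, 39, n, c), (k, 39, 10, 39, n, q), (k, 39, 10, 39, n, w), (u, 3, 21, 29, y, c), (u, 35, 17, 18, r, s), (u, 35, 17, 29, y, s)}
π[F, C]: project onto (F, C) (8 duplicate(s) eliminated) → {(10, k), (17, u), (21, u), (28, k), (3, k)}

{(10, k), (17, u), (21, u), (28, k), (3, k)}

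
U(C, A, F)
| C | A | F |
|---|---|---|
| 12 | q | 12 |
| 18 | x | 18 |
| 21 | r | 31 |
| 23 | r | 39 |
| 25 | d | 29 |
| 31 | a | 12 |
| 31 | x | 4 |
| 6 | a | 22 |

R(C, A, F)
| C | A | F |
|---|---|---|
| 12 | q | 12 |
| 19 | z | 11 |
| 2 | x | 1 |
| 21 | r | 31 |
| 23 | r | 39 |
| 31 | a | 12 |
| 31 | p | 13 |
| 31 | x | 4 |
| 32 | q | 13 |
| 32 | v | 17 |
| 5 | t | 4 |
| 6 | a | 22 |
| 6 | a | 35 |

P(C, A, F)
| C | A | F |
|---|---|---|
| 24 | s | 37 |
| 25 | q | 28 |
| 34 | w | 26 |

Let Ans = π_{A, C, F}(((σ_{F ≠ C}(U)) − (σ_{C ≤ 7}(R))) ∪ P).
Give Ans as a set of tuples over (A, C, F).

{(a, 31, 12), (d, 25, 29), (q, 25, 28), (r, 21, 31), (r, 23, 39), (s, 24, 37), (w, 34, 26), (x, 31, 4)}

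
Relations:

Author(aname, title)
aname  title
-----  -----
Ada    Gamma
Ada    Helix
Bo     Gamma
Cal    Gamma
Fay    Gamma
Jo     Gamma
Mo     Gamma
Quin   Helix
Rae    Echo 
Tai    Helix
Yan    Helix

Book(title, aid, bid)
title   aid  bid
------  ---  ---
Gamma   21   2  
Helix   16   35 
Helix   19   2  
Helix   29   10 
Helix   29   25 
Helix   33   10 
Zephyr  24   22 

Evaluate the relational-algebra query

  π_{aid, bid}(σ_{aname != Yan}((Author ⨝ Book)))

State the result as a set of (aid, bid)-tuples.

{(16, 35), (19, 2), (21, 2), (29, 10), (29, 25), (33, 10)}

Natural join on title: {(Ada, Gamma, 21, 2), (Ada, Helix, 16, 35), (Ada, Helix, 19, 2), (Ada, Helix, 29, 10), (Ada, Helix, 29, 25), (Ada, Helix, 33, 10), (Bo, Gamma, 21, 2), (Cal, Gamma, 21, 2), (Fay, Gamma, 21, 2), (Jo, Gamma, 21, 2), (Mo, Gamma, 21, 2), (Quin, Helix, 16, 35), (Quin, Helix, 19, 2), (Quin, Helix, 29, 10), (Quin, Helix, 29, 25), (Quin, Helix, 33, 10), (Tai, Helix, 16, 35), (Tai, Helix, 19, 2), (Tai, Helix, 29, 10), (Tai, Helix, 29, 25), (Tai, Helix, 33, 10), (Yan, Helix, 16, 35), (Yan, Helix, 19, 2), (Yan, Helix, 29, 10), (Yan, Helix, 29, 25), (Yan, Helix, 33, 10)}
Selection aname != Yan: {(Ada, Gamma, 21, 2), (Ada, Helix, 16, 35), (Ada, Helix, 19, 2), (Ada, Helix, 29, 10), (Ada, Helix, 29, 25), (Ada, Helix, 33, 10), (Bo, Gamma, 21, 2), (Cal, Gamma, 21, 2), (Fay, Gamma, 21, 2), (Jo, Gamma, 21, 2), (Mo, Gamma, 21, 2), (Quin, Helix, 16, 35), (Quin, Helix, 19, 2), (Quin, Helix, 29, 10), (Quin, Helix, 29, 25), (Quin, Helix, 33, 10), (Tai, Helix, 16, 35), (Tai, Helix, 19, 2), (Tai, Helix, 29, 10), (Tai, Helix, 29, 25), (Tai, Helix, 33, 10)}
Projecting to aid, bid (15 duplicate(s) eliminated): {(16, 35), (19, 2), (21, 2), (29, 10), (29, 25), (33, 10)}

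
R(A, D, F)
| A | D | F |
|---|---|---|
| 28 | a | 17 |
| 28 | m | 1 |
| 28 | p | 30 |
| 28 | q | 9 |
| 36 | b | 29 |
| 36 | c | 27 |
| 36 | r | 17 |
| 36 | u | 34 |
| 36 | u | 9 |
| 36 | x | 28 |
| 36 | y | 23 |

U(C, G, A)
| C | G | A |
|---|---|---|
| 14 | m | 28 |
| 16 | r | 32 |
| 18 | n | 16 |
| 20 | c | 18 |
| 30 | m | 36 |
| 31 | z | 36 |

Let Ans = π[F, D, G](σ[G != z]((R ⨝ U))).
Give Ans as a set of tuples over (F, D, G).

Natural join on A: {(28, a, 17, 14, m), (28, m, 1, 14, m), (28, p, 30, 14, m), (28, q, 9, 14, m), (36, b, 29, 30, m), (36, b, 29, 31, z), (36, c, 27, 30, m), (36, c, 27, 31, z), (36, r, 17, 30, m), (36, r, 17, 31, z), (36, u, 34, 30, m), (36, u, 34, 31, z), (36, u, 9, 30, m), (36, u, 9, 31, z), (36, x, 28, 30, m), (36, x, 28, 31, z), (36, y, 23, 30, m), (36, y, 23, 31, z)}
Selection G != z: {(28, a, 17, 14, m), (28, m, 1, 14, m), (28, p, 30, 14, m), (28, q, 9, 14, m), (36, b, 29, 30, m), (36, c, 27, 30, m), (36, r, 17, 30, m), (36, u, 34, 30, m), (36, u, 9, 30, m), (36, x, 28, 30, m), (36, y, 23, 30, m)}
π_{F, D, G} gives {(1, m, m), (17, a, m), (17, r, m), (23, y, m), (27, c, m), (28, x, m), (29, b, m), (30, p, m), (34, u, m), (9, q, m), (9, u, m)}.

{(1, m, m), (17, a, m), (17, r, m), (23, y, m), (27, c, m), (28, x, m), (29, b, m), (30, p, m), (34, u, m), (9, q, m), (9, u, m)}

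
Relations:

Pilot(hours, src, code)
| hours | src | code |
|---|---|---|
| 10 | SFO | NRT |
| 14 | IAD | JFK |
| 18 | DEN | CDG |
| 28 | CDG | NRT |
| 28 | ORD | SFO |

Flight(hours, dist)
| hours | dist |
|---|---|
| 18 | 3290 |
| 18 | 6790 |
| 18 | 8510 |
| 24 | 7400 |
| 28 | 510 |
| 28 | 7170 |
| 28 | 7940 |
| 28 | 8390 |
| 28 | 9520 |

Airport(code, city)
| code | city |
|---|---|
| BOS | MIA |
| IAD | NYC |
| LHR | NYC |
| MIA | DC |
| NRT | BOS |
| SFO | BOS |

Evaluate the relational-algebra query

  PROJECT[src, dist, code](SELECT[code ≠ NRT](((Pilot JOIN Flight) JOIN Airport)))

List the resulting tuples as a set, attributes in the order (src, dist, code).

{(ORD, 510, SFO), (ORD, 7170, SFO), (ORD, 7940, SFO), (ORD, 8390, SFO), (ORD, 9520, SFO)}

Natural join on hours: {(18, DEN, CDG, 3290), (18, DEN, CDG, 6790), (18, DEN, CDG, 8510), (28, CDG, NRT, 510), (28, CDG, NRT, 7170), (28, CDG, NRT, 7940), (28, CDG, NRT, 8390), (28, CDG, NRT, 9520), (28, ORD, SFO, 510), (28, ORD, SFO, 7170), (28, ORD, SFO, 7940), (28, ORD, SFO, 8390), (28, ORD, SFO, 9520)}
Natural join on code: {(28, CDG, NRT, 510, BOS), (28, CDG, NRT, 7170, BOS), (28, CDG, NRT, 7940, BOS), (28, CDG, NRT, 8390, BOS), (28, CDG, NRT, 9520, BOS), (28, ORD, SFO, 510, BOS), (28, ORD, SFO, 7170, BOS), (28, ORD, SFO, 7940, BOS), (28, ORD, SFO, 8390, BOS), (28, ORD, SFO, 9520, BOS)}
σ[code ≠ NRT]: keep tuples satisfying code ≠ NRT → {(28, ORD, SFO, 510, BOS), (28, ORD, SFO, 7170, BOS), (28, ORD, SFO, 7940, BOS), (28, ORD, SFO, 8390, BOS), (28, ORD, SFO, 9520, BOS)}
Keep only column(s) src, dist, code: {(ORD, 510, SFO), (ORD, 7170, SFO), (ORD, 7940, SFO), (ORD, 8390, SFO), (ORD, 9520, SFO)}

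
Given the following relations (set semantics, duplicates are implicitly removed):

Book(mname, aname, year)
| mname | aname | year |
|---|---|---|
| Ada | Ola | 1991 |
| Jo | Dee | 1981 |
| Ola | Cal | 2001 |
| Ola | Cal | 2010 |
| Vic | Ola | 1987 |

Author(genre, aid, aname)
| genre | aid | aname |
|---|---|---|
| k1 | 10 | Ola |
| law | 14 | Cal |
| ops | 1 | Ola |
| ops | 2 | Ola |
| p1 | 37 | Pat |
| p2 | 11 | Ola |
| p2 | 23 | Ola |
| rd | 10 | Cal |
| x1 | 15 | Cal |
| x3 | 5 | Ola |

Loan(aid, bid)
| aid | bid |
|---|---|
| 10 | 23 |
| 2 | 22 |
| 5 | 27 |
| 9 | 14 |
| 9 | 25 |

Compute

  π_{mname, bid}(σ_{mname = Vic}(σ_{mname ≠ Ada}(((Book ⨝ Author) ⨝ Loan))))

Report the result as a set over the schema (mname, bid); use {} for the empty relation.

Book ⋈ Author (natural join on aname): {(Ada, Ola, 1991, k1, 10), (Ada, Ola, 1991, ops, 1), (Ada, Ola, 1991, ops, 2), (Ada, Ola, 1991, p2, 11), (Ada, Ola, 1991, p2, 23), (Ada, Ola, 1991, x3, 5), (Ola, Cal, 2001, law, 14), (Ola, Cal, 2001, rd, 10), (Ola, Cal, 2001, x1, 15), (Ola, Cal, 2010, law, 14), (Ola, Cal, 2010, rd, 10), (Ola, Cal, 2010, x1, 15), (Vic, Ola, 1987, k1, 10), (Vic, Ola, 1987, ops, 1), (Vic, Ola, 1987, ops, 2), (Vic, Ola, 1987, p2, 11), (Vic, Ola, 1987, p2, 23), (Vic, Ola, 1987, x3, 5)}
(Book ⨝ Author) ⋈ Loan (natural join on aid): {(Ada, Ola, 1991, k1, 10, 23), (Ada, Ola, 1991, ops, 2, 22), (Ada, Ola, 1991, x3, 5, 27), (Ola, Cal, 2001, rd, 10, 23), (Ola, Cal, 2010, rd, 10, 23), (Vic, Ola, 1987, k1, 10, 23), (Vic, Ola, 1987, ops, 2, 22), (Vic, Ola, 1987, x3, 5, 27)}
Apply σ_{mname ≠ Ada}; surviving tuples: {(Ola, Cal, 2001, rd, 10, 23), (Ola, Cal, 2010, rd, 10, 23), (Vic, Ola, 1987, k1, 10, 23), (Vic, Ola, 1987, ops, 2, 22), (Vic, Ola, 1987, x3, 5, 27)}
Apply σ_{mname = Vic}; surviving tuples: {(Vic, Ola, 1987, k1, 10, 23), (Vic, Ola, 1987, ops, 2, 22), (Vic, Ola, 1987, x3, 5, 27)}
Keep only column(s) mname, bid: {(Vic, 22), (Vic, 23), (Vic, 27)}

{(Vic, 22), (Vic, 23), (Vic, 27)}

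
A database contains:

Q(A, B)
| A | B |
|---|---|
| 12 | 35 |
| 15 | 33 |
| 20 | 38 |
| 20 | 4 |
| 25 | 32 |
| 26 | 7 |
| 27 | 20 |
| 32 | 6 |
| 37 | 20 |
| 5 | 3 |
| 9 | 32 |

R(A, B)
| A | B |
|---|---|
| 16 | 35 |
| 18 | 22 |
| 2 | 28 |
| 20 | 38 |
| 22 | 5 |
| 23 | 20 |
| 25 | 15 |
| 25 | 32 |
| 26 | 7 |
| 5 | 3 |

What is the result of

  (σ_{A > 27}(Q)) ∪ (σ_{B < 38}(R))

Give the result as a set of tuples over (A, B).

Selection A > 27: {(32, 6), (37, 20)}
Selection B < 38: {(16, 35), (18, 22), (2, 28), (22, 5), (23, 20), (25, 15), (25, 32), (26, 7), (5, 3)}
Union: {(32, 6), (37, 20)} with {(16, 35), (18, 22), (2, 28), (22, 5), (23, 20), (25, 15), (25, 32), (26, 7), (5, 3)} → {(16, 35), (18, 22), (2, 28), (22, 5), (23, 20), (25, 15), (25, 32), (26, 7), (32, 6), (37, 20), (5, 3)}

{(16, 35), (18, 22), (2, 28), (22, 5), (23, 20), (25, 15), (25, 32), (26, 7), (32, 6), (37, 20), (5, 3)}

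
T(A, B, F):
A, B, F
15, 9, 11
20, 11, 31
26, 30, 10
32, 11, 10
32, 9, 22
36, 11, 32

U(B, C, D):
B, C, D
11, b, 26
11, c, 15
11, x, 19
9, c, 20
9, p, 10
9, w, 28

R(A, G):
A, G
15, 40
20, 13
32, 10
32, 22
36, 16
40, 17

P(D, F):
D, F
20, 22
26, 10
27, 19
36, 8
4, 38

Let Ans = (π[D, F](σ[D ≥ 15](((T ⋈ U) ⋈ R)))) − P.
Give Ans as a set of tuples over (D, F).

Natural join on B: {(15, 9, 11, c, 20), (15, 9, 11, p, 10), (15, 9, 11, w, 28), (20, 11, 31, b, 26), (20, 11, 31, c, 15), (20, 11, 31, x, 19), (32, 11, 10, b, 26), (32, 11, 10, c, 15), (32, 11, 10, x, 19), (32, 9, 22, c, 20), (32, 9, 22, p, 10), (32, 9, 22, w, 28), (36, 11, 32, b, 26), (36, 11, 32, c, 15), (36, 11, 32, x, 19)}
Natural join on A: {(15, 9, 11, c, 20, 40), (15, 9, 11, p, 10, 40), (15, 9, 11, w, 28, 40), (20, 11, 31, b, 26, 13), (20, 11, 31, c, 15, 13), (20, 11, 31, x, 19, 13), (32, 11, 10, b, 26, 10), (32, 11, 10, b, 26, 22), (32, 11, 10, c, 15, 10), (32, 11, 10, c, 15, 22), (32, 11, 10, x, 19, 10), (32, 11, 10, x, 19, 22), (32, 9, 22, c, 20, 10), (32, 9, 22, c, 20, 22), (32, 9, 22, p, 10, 10), (32, 9, 22, p, 10, 22), (32, 9, 22, w, 28, 10), (32, 9, 22, w, 28, 22), (36, 11, 32, b, 26, 16), (36, 11, 32, c, 15, 16), (36, 11, 32, x, 19, 16)}
Filtering on D ≥ 15 leaves {(15, 9, 11, c, 20, 40), (15, 9, 11, w, 28, 40), (20, 11, 31, b, 26, 13), (20, 11, 31, c, 15, 13), (20, 11, 31, x, 19, 13), (32, 11, 10, b, 26, 10), (32, 11, 10, b, 26, 22), (32, 11, 10, c, 15, 10), (32, 11, 10, c, 15, 22), (32, 11, 10, x, 19, 10), (32, 11, 10, x, 19, 22), (32, 9, 22, c, 20, 10), (32, 9, 22, c, 20, 22), (32, 9, 22, w, 28, 10), (32, 9, 22, w, 28, 22), (36, 11, 32, b, 26, 16), (36, 11, 32, c, 15, 16), (36, 11, 32, x, 19, 16)}.
π[D, F]: project onto (D, F) (5 duplicate(s) eliminated) → {(15, 10), (15, 31), (15, 32), (19, 10), (19, 31), (19, 32), (20, 11), (20, 22), (26, 10), (26, 31), (26, 32), (28, 11), (28, 22)}
Difference: {(15, 10), (15, 31), (15, 32), (19, 10), (19, 31), (19, 32), (20, 11), (20, 22), (26, 10), (26, 31), (26, 32), (28, 11), (28, 22)} with {(20, 22), (26, 10), (27, 19), (36, 8), (4, 38)} → {(15, 10), (15, 31), (15, 32), (19, 10), (19, 31), (19, 32), (20, 11), (26, 31), (26, 32), (28, 11), (28, 22)}

{(15, 10), (15, 31), (15, 32), (19, 10), (19, 31), (19, 32), (20, 11), (26, 31), (26, 32), (28, 11), (28, 22)}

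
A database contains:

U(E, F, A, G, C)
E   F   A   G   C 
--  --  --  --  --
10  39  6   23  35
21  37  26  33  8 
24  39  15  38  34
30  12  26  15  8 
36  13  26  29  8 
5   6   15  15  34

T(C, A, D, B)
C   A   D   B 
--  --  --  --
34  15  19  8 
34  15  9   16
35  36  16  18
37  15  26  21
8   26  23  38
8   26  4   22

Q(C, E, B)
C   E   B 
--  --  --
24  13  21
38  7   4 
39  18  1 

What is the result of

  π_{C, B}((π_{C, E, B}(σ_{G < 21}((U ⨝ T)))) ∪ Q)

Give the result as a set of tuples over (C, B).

{(24, 21), (34, 16), (34, 8), (38, 4), (39, 1), (8, 22), (8, 38)}

U ⋈ T (natural join on A, C): {(21, 37, 26, 33, 8, 23, 38), (21, 37, 26, 33, 8, 4, 22), (24, 39, 15, 38, 34, 19, 8), (24, 39, 15, 38, 34, 9, 16), (30, 12, 26, 15, 8, 23, 38), (30, 12, 26, 15, 8, 4, 22), (36, 13, 26, 29, 8, 23, 38), (36, 13, 26, 29, 8, 4, 22), (5, 6, 15, 15, 34, 19, 8), (5, 6, 15, 15, 34, 9, 16)}
Filtering on G < 21 leaves {(30, 12, 26, 15, 8, 23, 38), (30, 12, 26, 15, 8, 4, 22), (5, 6, 15, 15, 34, 19, 8), (5, 6, 15, 15, 34, 9, 16)}.
π_{C, E, B} gives {(34, 5, 16), (34, 5, 8), (8, 30, 22), (8, 30, 38)}.
Taking the union: {(24, 13, 21), (34, 5, 16), (34, 5, 8), (38, 7, 4), (39, 18, 1), (8, 30, 22), (8, 30, 38)}
π_{C, B} gives {(24, 21), (34, 16), (34, 8), (38, 4), (39, 1), (8, 22), (8, 38)}.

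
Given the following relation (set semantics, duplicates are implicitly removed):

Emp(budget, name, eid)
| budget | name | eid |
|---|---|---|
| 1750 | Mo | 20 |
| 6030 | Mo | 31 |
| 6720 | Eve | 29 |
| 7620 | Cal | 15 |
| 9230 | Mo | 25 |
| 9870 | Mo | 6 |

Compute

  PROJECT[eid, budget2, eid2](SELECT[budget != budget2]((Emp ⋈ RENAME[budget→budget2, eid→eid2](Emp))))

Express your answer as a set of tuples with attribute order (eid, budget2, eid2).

ρ[budget→budget2, eid→eid2]: schema becomes (budget2, name, eid2); tuples unchanged.
Emp ⋈ RENAME[budget→budget2, eid→eid2](Emp) (natural join on name): {(1750, Mo, 20, 1750, 20), (1750, Mo, 20, 6030, 31), (1750, Mo, 20, 9230, 25), (1750, Mo, 20, 9870, 6), (6030, Mo, 31, 1750, 20), (6030, Mo, 31, 6030, 31), (6030, Mo, 31, 9230, 25), (6030, Mo, 31, 9870, 6), (6720, Eve, 29, 6720, 29), (7620, Cal, 15, 7620, 15), (9230, Mo, 25, 1750, 20), (9230, Mo, 25, 6030, 31), (9230, Mo, 25, 9230, 25), (9230, Mo, 25, 9870, 6), (9870, Mo, 6, 1750, 20), (9870, Mo, 6, 6030, 31), (9870, Mo, 6, 9230, 25), (9870, Mo, 6, 9870, 6)}
Apply σ_{budget != budget2}; surviving tuples: {(1750, Mo, 20, 6030, 31), (1750, Mo, 20, 9230, 25), (1750, Mo, 20, 9870, 6), (6030, Mo, 31, 1750, 20), (6030, Mo, 31, 9230, 25), (6030, Mo, 31, 9870, 6), (9230, Mo, 25, 1750, 20), (9230, Mo, 25, 6030, 31), (9230, Mo, 25, 9870, 6), (9870, Mo, 6, 1750, 20), (9870, Mo, 6, 6030, 31), (9870, Mo, 6, 9230, 25)}
π[eid, budget2, eid2]: project onto (eid, budget2, eid2) → {(20, 6030, 31), (20, 9230, 25), (20, 9870, 6), (25, 1750, 20), (25, 6030, 31), (25, 9870, 6), (31, 1750, 20), (31, 9230, 25), (31, 9870, 6), (6, 1750, 20), (6, 6030, 31), (6, 9230, 25)}

{(20, 6030, 31), (20, 9230, 25), (20, 9870, 6), (25, 1750, 20), (25, 6030, 31), (25, 9870, 6), (31, 1750, 20), (31, 9230, 25), (31, 9870, 6), (6, 1750, 20), (6, 6030, 31), (6, 9230, 25)}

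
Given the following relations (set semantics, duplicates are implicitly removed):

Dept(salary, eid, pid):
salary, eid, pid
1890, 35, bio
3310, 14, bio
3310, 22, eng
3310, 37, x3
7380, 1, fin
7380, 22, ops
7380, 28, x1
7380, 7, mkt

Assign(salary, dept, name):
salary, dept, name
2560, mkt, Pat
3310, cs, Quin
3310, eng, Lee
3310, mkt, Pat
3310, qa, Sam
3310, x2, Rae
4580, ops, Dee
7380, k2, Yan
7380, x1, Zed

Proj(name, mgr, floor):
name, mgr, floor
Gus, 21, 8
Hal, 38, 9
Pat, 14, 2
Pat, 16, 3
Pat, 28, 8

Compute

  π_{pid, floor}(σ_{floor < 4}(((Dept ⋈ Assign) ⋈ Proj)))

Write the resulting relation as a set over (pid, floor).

{(bio, 2), (bio, 3), (eng, 2), (eng, 3), (x3, 2), (x3, 3)}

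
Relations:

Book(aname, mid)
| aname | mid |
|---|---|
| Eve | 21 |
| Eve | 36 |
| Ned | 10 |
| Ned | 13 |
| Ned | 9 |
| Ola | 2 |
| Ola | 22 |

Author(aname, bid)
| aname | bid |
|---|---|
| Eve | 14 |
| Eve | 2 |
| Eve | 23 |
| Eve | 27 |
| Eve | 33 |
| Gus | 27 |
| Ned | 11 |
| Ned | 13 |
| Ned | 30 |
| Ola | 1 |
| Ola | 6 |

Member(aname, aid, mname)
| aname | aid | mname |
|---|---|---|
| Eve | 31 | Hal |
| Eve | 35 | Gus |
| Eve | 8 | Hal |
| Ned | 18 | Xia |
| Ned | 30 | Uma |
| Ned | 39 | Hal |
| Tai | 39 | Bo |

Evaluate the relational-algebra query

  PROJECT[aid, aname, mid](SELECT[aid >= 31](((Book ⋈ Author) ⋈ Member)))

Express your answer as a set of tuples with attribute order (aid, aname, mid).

Joining Book and Author on aname yields {(Eve, 21, 14), (Eve, 21, 2), (Eve, 21, 23), (Eve, 21, 27), (Eve, 21, 33), (Eve, 36, 14), (Eve, 36, 2), (Eve, 36, 23), (Eve, 36, 27), (Eve, 36, 33), (Ned, 10, 11), (Ned, 10, 13), (Ned, 10, 30), (Ned, 13, 11), (Ned, 13, 13), (Ned, 13, 30), (Ned, 9, 11), (Ned, 9, 13), (Ned, 9, 30), (Ola, 2, 1), (Ola, 2, 6), (Ola, 22, 1), (Ola, 22, 6)}.
Joining (Book ⋈ Author) and Member on aname yields {(Eve, 21, 14, 31, Hal), (Eve, 21, 14, 35, Gus), (Eve, 21, 14, 8, Hal), (Eve, 21, 2, 31, Hal), (Eve, 21, 2, 35, Gus), (Eve, 21, 2, 8, Hal), (Eve, 21, 23, 31, Hal), (Eve, 21, 23, 35, Gus), (Eve, 21, 23, 8, Hal), (Eve, 21, 27, 31, Hal), (Eve, 21, 27, 35, Gus), (Eve, 21, 27, 8, Hal), (Eve, 21, 33, 31, Hal), (Eve, 21, 33, 35, Gus), (Eve, 21, 33, 8, Hal), (Eve, 36, 14, 31, Hal), (Eve, 36, 14, 35, Gus), (Eve, 36, 14, 8, Hal), (Eve, 36, 2, 31, Hal), (Eve, 36, 2, 35, Gus), (Eve, 36, 2, 8, Hal), (Eve, 36, 23, 31, Hal), (Eve, 36, 23, 35, Gus), (Eve, 36, 23, 8, Hal), (Eve, 36, 27, 31, Hal), (Eve, 36, 27, 35, Gus), (Eve, 36, 27, 8, Hal), (Eve, 36, 33, 31, Hal), (Eve, 36, 33, 35, Gus), (Eve, 36, 33, 8, Hal), (Ned, 10, 11, 18, Xia), (Ned, 10, 11, 30, Uma), (Ned, 10, 11, 39, Hal), (Ned, 10, 13, 18, Xia), (Ned, 10, 13, 30, Uma), (Ned, 10, 13, 39, Hal), (Ned, 10, 30, 18, Xia), (Ned, 10, 30, 30, Uma), (Ned, 10, 30, 39, Hal), (Ned, 13, 11, 18, Xia), (Ned, 13, 11, 30, Uma), (Ned, 13, 11, 39, Hal), (Ned, 13, 13, 18, Xia), (Ned, 13, 13, 30, Uma), (Ned, 13, 13, 39, Hal), (Ned, 13, 30, 18, Xia), (Ned, 13, 30, 30, Uma), (Ned, 13, 30, 39, Hal), (Ned, 9, 11, 18, Xia), (Ned, 9, 11, 30, Uma), (Ned, 9, 11, 39, Hal), (Ned, 9, 13, 18, Xia), (Ned, 9, 13, 30, Uma), (Ned, 9, 13, 39, Hal), (Ned, 9, 30, 18, Xia), (Ned, 9, 30, 30, Uma), (Ned, 9, 30, 39, Hal)}.
Selection aid >= 31: {(Eve, 21, 14, 31, Hal), (Eve, 21, 14, 35, Gus), (Eve, 21, 2, 31, Hal), (Eve, 21, 2, 35, Gus), (Eve, 21, 23, 31, Hal), (Eve, 21, 23, 35, Gus), (Eve, 21, 27, 31, Hal), (Eve, 21, 27, 35, Gus), (Eve, 21, 33, 31, Hal), (Eve, 21, 33, 35, Gus), (Eve, 36, 14, 31, Hal), (Eve, 36, 14, 35, Gus), (Eve, 36, 2, 31, Hal), (Eve, 36, 2, 35, Gus), (Eve, 36, 23, 31, Hal), (Eve, 36, 23, 35, Gus), (Eve, 36, 27, 31, Hal), (Eve, 36, 27, 35, Gus), (Eve, 36, 33, 31, Hal), (Eve, 36, 33, 35, Gus), (Ned, 10, 11, 39, Hal), (Ned, 10, 13, 39, Hal), (Ned, 10, 30, 39, Hal), (Ned, 13, 11, 39, Hal), (Ned, 13, 13, 39, Hal), (Ned, 13, 30, 39, Hal), (Ned, 9, 11, 39, Hal), (Ned, 9, 13, 39, Hal), (Ned, 9, 30, 39, Hal)}
Keep only column(s) aid, aname, mid (22 duplicate(s) eliminated): {(31, Eve, 21), (31, Eve, 36), (35, Eve, 21), (35, Eve, 36), (39, Ned, 10), (39, Ned, 13), (39, Ned, 9)}

{(31, Eve, 21), (31, Eve, 36), (35, Eve, 21), (35, Eve, 36), (39, Ned, 10), (39, Ned, 13), (39, Ned, 9)}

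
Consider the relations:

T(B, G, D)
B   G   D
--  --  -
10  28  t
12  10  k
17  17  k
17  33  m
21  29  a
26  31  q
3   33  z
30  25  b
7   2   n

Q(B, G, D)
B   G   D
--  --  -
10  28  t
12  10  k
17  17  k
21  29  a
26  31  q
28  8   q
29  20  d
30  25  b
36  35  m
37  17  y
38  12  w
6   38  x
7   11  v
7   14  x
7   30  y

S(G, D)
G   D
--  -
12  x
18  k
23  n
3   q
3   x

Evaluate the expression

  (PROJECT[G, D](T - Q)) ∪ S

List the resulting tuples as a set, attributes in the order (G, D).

Set difference of the two operands is {(17, 33, m), (3, 33, z), (7, 2, n)}.
π[G, D]: project onto (G, D) → {(2, n), (33, m), (33, z)}
Set union of the two operands is {(12, x), (18, k), (2, n), (23, n), (3, q), (3, x), (33, m), (33, z)}.

{(12, x), (18, k), (2, n), (23, n), (3, q), (3, x), (33, m), (33, z)}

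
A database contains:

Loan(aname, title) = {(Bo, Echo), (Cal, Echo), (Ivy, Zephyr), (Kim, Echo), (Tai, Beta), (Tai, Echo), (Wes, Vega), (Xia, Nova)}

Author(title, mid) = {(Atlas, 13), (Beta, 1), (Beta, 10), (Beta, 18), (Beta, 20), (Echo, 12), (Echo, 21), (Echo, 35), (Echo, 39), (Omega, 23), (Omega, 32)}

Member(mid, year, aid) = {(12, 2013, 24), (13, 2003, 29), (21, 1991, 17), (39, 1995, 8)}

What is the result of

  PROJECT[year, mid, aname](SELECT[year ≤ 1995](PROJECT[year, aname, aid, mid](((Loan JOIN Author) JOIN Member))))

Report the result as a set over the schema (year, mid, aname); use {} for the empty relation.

Joining Loan and Author on title yields {(Bo, Echo, 12), (Bo, Echo, 21), (Bo, Echo, 35), (Bo, Echo, 39), (Cal, Echo, 12), (Cal, Echo, 21), (Cal, Echo, 35), (Cal, Echo, 39), (Kim, Echo, 12), (Kim, Echo, 21), (Kim, Echo, 35), (Kim, Echo, 39), (Tai, Beta, 1), (Tai, Beta, 10), (Tai, Beta, 18), (Tai, Beta, 20), (Tai, Echo, 12), (Tai, Echo, 21), (Tai, Echo, 35), (Tai, Echo, 39)}.
Joining (Loan JOIN Author) and Member on mid yields {(Bo, Echo, 12, 2013, 24), (Bo, Echo, 21, 1991, 17), (Bo, Echo, 39, 1995, 8), (Cal, Echo, 12, 2013, 24), (Cal, Echo, 21, 1991, 17), (Cal, Echo, 39, 1995, 8), (Kim, Echo, 12, 2013, 24), (Kim, Echo, 21, 1991, 17), (Kim, Echo, 39, 1995, 8), (Tai, Echo, 12, 2013, 24), (Tai, Echo, 21, 1991, 17), (Tai, Echo, 39, 1995, 8)}.
π[year, aname, aid, mid]: project onto (year, aname, aid, mid) → {(1991, Bo, 17, 21), (1991, Cal, 17, 21), (1991, Kim, 17, 21), (1991, Tai, 17, 21), (1995, Bo, 8, 39), (1995, Cal, 8, 39), (1995, Kim, 8, 39), (1995, Tai, 8, 39), (2013, Bo, 24, 12), (2013, Cal, 24, 12), (2013, Kim, 24, 12), (2013, Tai, 24, 12)}
Filtering on year ≤ 1995 leaves {(1991, Bo, 17, 21), (1991, Cal, 17, 21), (1991, Kim, 17, 21), (1991, Tai, 17, 21), (1995, Bo, 8, 39), (1995, Cal, 8, 39), (1995, Kim, 8, 39), (1995, Tai, 8, 39)}.
π[year, mid, aname]: project onto (year, mid, aname) → {(1991, 21, Bo), (1991, 21, Cal), (1991, 21, Kim), (1991, 21, Tai), (1995, 39, Bo), (1995, 39, Cal), (1995, 39, Kim), (1995, 39, Tai)}

{(1991, 21, Bo), (1991, 21, Cal), (1991, 21, Kim), (1991, 21, Tai), (1995, 39, Bo), (1995, 39, Cal), (1995, 39, Kim), (1995, 39, Tai)}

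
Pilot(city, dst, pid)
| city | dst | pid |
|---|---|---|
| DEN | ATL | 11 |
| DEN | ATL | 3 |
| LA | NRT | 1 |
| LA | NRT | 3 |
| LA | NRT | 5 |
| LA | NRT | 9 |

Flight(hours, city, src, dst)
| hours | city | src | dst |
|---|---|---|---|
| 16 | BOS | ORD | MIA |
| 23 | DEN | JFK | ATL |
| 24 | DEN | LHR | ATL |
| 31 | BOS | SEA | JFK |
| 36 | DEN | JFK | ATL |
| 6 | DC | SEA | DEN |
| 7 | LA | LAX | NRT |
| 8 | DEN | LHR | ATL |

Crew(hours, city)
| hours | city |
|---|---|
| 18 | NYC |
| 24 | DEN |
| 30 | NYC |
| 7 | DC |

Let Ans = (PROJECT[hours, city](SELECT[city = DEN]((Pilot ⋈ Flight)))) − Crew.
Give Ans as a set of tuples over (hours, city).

{(23, DEN), (36, DEN), (8, DEN)}

Natural join on city, dst: {(DEN, ATL, 11, 23, JFK), (DEN, ATL, 11, 24, LHR), (DEN, ATL, 11, 36, JFK), (DEN, ATL, 11, 8, LHR), (DEN, ATL, 3, 23, JFK), (DEN, ATL, 3, 24, LHR), (DEN, ATL, 3, 36, JFK), (DEN, ATL, 3, 8, LHR), (LA, NRT, 1, 7, LAX), (LA, NRT, 3, 7, LAX), (LA, NRT, 5, 7, LAX), (LA, NRT, 9, 7, LAX)}
Filtering on city = DEN leaves {(DEN, ATL, 11, 23, JFK), (DEN, ATL, 11, 24, LHR), (DEN, ATL, 11, 36, JFK), (DEN, ATL, 11, 8, LHR), (DEN, ATL, 3, 23, JFK), (DEN, ATL, 3, 24, LHR), (DEN, ATL, 3, 36, JFK), (DEN, ATL, 3, 8, LHR)}.
π_{hours, city} gives {(23, DEN), (24, DEN), (36, DEN), (8, DEN)} (4 duplicate(s) eliminated).
Taking the difference: {(23, DEN), (36, DEN), (8, DEN)}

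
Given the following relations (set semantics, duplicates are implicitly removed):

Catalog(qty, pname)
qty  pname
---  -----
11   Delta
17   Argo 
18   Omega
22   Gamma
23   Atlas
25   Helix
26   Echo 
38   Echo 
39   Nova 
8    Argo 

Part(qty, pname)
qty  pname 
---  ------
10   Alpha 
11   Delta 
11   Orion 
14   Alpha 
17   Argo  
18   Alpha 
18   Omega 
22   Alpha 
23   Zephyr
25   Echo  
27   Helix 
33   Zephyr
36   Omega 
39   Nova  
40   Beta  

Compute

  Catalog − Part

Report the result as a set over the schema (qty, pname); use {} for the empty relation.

{(22, Gamma), (23, Atlas), (25, Helix), (26, Echo), (38, Echo), (8, Argo)}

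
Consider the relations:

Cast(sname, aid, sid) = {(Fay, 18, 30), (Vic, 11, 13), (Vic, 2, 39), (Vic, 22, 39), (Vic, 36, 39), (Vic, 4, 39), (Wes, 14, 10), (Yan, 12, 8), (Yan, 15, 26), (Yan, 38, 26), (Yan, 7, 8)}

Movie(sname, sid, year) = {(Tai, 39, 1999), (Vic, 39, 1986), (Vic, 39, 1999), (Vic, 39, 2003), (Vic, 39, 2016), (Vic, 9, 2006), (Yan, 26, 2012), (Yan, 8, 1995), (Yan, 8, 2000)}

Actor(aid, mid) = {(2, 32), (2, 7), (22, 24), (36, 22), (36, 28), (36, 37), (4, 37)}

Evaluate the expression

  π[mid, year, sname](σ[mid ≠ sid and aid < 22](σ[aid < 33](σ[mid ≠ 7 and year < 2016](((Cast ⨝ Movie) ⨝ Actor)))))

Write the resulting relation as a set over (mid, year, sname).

{(32, 1986, Vic), (32, 1999, Vic), (32, 2003, Vic), (37, 1986, Vic), (37, 1999, Vic), (37, 2003, Vic)}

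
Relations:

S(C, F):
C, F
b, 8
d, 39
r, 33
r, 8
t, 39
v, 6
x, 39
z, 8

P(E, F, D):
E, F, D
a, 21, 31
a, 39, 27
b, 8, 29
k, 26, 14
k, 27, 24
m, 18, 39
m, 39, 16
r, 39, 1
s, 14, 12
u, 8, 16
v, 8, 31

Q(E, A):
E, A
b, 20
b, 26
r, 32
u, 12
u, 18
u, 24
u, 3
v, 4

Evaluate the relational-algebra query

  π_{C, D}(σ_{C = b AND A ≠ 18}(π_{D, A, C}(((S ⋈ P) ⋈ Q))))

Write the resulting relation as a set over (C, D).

{(b, 16), (b, 29), (b, 31)}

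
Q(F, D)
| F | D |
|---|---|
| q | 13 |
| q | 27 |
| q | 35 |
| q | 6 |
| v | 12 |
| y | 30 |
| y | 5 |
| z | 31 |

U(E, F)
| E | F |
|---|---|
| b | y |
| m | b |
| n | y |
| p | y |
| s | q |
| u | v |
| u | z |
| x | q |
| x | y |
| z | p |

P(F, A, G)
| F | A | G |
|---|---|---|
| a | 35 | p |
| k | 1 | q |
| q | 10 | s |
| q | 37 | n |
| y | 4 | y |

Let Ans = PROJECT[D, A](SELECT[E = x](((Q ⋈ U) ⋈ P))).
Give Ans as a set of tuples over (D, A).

{(13, 10), (13, 37), (27, 10), (27, 37), (30, 4), (35, 10), (35, 37), (5, 4), (6, 10), (6, 37)}

Q ⋈ U (natural join on F): {(q, 13, s), (q, 13, x), (q, 27, s), (q, 27, x), (q, 35, s), (q, 35, x), (q, 6, s), (q, 6, x), (v, 12, u), (y, 30, b), (y, 30, n), (y, 30, p), (y, 30, x), (y, 5, b), (y, 5, n), (y, 5, p), (y, 5, x), (z, 31, u)}
(Q ⋈ U) ⋈ P (natural join on F): {(q, 13, s, 10, s), (q, 13, s, 37, n), (q, 13, x, 10, s), (q, 13, x, 37, n), (q, 27, s, 10, s), (q, 27, s, 37, n), (q, 27, x, 10, s), (q, 27, x, 37, n), (q, 35, s, 10, s), (q, 35, s, 37, n), (q, 35, x, 10, s), (q, 35, x, 37, n), (q, 6, s, 10, s), (q, 6, s, 37, n), (q, 6, x, 10, s), (q, 6, x, 37, n), (y, 30, b, 4, y), (y, 30, n, 4, y), (y, 30, p, 4, y), (y, 30, x, 4, y), (y, 5, b, 4, y), (y, 5, n, 4, y), (y, 5, p, 4, y), (y, 5, x, 4, y)}
σ[E = x]: keep tuples satisfying E = x → {(q, 13, x, 10, s), (q, 13, x, 37, n), (q, 27, x, 10, s), (q, 27, x, 37, n), (q, 35, x, 10, s), (q, 35, x, 37, n), (q, 6, x, 10, s), (q, 6, x, 37, n), (y, 30, x, 4, y), (y, 5, x, 4, y)}
π[D, A]: project onto (D, A) → {(13, 10), (13, 37), (27, 10), (27, 37), (30, 4), (35, 10), (35, 37), (5, 4), (6, 10), (6, 37)}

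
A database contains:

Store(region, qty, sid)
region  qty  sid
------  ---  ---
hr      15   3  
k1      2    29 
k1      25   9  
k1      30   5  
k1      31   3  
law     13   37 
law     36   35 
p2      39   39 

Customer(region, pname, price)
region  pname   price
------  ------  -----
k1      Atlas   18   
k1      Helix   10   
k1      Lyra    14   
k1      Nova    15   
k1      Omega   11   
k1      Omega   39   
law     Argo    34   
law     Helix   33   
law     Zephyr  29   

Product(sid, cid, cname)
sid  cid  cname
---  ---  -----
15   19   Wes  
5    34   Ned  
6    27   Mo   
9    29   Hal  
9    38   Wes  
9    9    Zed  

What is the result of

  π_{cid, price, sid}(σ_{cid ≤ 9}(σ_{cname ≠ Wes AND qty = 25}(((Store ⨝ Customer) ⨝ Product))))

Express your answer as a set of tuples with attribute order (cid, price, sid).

{(9, 10, 9), (9, 11, 9), (9, 14, 9), (9, 15, 9), (9, 18, 9), (9, 39, 9)}

Natural join on region: {(k1, 2, 29, Atlas, 18), (k1, 2, 29, Helix, 10), (k1, 2, 29, Lyra, 14), (k1, 2, 29, Nova, 15), (k1, 2, 29, Omega, 11), (k1, 2, 29, Omega, 39), (k1, 25, 9, Atlas, 18), (k1, 25, 9, Helix, 10), (k1, 25, 9, Lyra, 14), (k1, 25, 9, Nova, 15), (k1, 25, 9, Omega, 11), (k1, 25, 9, Omega, 39), (k1, 30, 5, Atlas, 18), (k1, 30, 5, Helix, 10), (k1, 30, 5, Lyra, 14), (k1, 30, 5, Nova, 15), (k1, 30, 5, Omega, 11), (k1, 30, 5, Omega, 39), (k1, 31, 3, Atlas, 18), (k1, 31, 3, Helix, 10), (k1, 31, 3, Lyra, 14), (k1, 31, 3, Nova, 15), (k1, 31, 3, Omega, 11), (k1, 31, 3, Omega, 39), (law, 13, 37, Argo, 34), (law, 13, 37, Helix, 33), (law, 13, 37, Zephyr, 29), (law, 36, 35, Argo, 34), (law, 36, 35, Helix, 33), (law, 36, 35, Zephyr, 29)}
Natural join on sid: {(k1, 25, 9, Atlas, 18, 29, Hal), (k1, 25, 9, Atlas, 18, 38, Wes), (k1, 25, 9, Atlas, 18, 9, Zed), (k1, 25, 9, Helix, 10, 29, Hal), (k1, 25, 9, Helix, 10, 38, Wes), (k1, 25, 9, Helix, 10, 9, Zed), (k1, 25, 9, Lyra, 14, 29, Hal), (k1, 25, 9, Lyra, 14, 38, Wes), (k1, 25, 9, Lyra, 14, 9, Zed), (k1, 25, 9, Nova, 15, 29, Hal), (k1, 25, 9, Nova, 15, 38, Wes), (k1, 25, 9, Nova, 15, 9, Zed), (k1, 25, 9, Omega, 11, 29, Hal), (k1, 25, 9, Omega, 11, 38, Wes), (k1, 25, 9, Omega, 11, 9, Zed), (k1, 25, 9, Omega, 39, 29, Hal), (k1, 25, 9, Omega, 39, 38, Wes), (k1, 25, 9, Omega, 39, 9, Zed), (k1, 30, 5, Atlas, 18, 34, Ned), (k1, 30, 5, Helix, 10, 34, Ned), (k1, 30, 5, Lyra, 14, 34, Ned), (k1, 30, 5, Nova, 15, 34, Ned), (k1, 30, 5, Omega, 11, 34, Ned), (k1, 30, 5, Omega, 39, 34, Ned)}
Selection cname ≠ Wes AND qty = 25: {(k1, 25, 9, Atlas, 18, 29, Hal), (k1, 25, 9, Atlas, 18, 9, Zed), (k1, 25, 9, Helix, 10, 29, Hal), (k1, 25, 9, Helix, 10, 9, Zed), (k1, 25, 9, Lyra, 14, 29, Hal), (k1, 25, 9, Lyra, 14, 9, Zed), (k1, 25, 9, Nova, 15, 29, Hal), (k1, 25, 9, Nova, 15, 9, Zed), (k1, 25, 9, Omega, 11, 29, Hal), (k1, 25, 9, Omega, 11, 9, Zed), (k1, 25, 9, Omega, 39, 29, Hal), (k1, 25, 9, Omega, 39, 9, Zed)}
Selection cid ≤ 9: {(k1, 25, 9, Atlas, 18, 9, Zed), (k1, 25, 9, Helix, 10, 9, Zed), (k1, 25, 9, Lyra, 14, 9, Zed), (k1, 25, 9, Nova, 15, 9, Zed), (k1, 25, 9, Omega, 11, 9, Zed), (k1, 25, 9, Omega, 39, 9, Zed)}
Keep only column(s) cid, price, sid: {(9, 10, 9), (9, 11, 9), (9, 14, 9), (9, 15, 9), (9, 18, 9), (9, 39, 9)}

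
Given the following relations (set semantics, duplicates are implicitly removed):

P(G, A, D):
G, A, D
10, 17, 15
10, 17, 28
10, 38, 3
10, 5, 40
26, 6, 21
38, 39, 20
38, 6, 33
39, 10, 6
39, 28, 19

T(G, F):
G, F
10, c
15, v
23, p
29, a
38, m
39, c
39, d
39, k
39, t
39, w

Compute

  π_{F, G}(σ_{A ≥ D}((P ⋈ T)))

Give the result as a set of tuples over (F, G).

{(c, 10), (c, 39), (d, 39), (k, 39), (m, 38), (t, 39), (w, 39)}

P ⋈ T (natural join on G): {(10, 17, 15, c), (10, 17, 28, c), (10, 38, 3, c), (10, 5, 40, c), (38, 39, 20, m), (38, 6, 33, m), (39, 10, 6, c), (39, 10, 6, d), (39, 10, 6, k), (39, 10, 6, t), (39, 10, 6, w), (39, 28, 19, c), (39, 28, 19, d), (39, 28, 19, k), (39, 28, 19, t), (39, 28, 19, w)}
σ[A ≥ D]: keep tuples satisfying A ≥ D → {(10, 17, 15, c), (10, 38, 3, c), (38, 39, 20, m), (39, 10, 6, c), (39, 10, 6, d), (39, 10, 6, k), (39, 10, 6, t), (39, 10, 6, w), (39, 28, 19, c), (39, 28, 19, d), (39, 28, 19, k), (39, 28, 19, t), (39, 28, 19, w)}
π_{F, G} gives {(c, 10), (c, 39), (d, 39), (k, 39), (m, 38), (t, 39), (w, 39)} (6 duplicate(s) eliminated).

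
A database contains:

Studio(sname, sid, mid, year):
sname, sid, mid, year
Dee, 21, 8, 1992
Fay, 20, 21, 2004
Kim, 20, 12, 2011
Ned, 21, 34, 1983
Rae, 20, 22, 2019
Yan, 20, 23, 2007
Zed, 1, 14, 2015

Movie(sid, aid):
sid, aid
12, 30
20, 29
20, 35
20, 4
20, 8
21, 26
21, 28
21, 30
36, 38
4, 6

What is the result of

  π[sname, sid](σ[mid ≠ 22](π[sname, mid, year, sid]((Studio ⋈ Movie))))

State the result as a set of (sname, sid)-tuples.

{(Dee, 21), (Fay, 20), (Kim, 20), (Ned, 21), (Yan, 20)}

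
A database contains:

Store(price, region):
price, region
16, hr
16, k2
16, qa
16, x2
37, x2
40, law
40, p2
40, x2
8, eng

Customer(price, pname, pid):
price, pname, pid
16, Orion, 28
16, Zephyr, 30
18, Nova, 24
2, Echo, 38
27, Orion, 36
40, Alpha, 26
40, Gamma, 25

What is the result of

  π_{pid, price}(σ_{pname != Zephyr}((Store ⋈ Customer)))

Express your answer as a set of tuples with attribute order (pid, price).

{(25, 40), (26, 40), (28, 16)}

Joining Store and Customer on price yields {(16, hr, Orion, 28), (16, hr, Zephyr, 30), (16, k2, Orion, 28), (16, k2, Zephyr, 30), (16, qa, Orion, 28), (16, qa, Zephyr, 30), (16, x2, Orion, 28), (16, x2, Zephyr, 30), (40, law, Alpha, 26), (40, law, Gamma, 25), (40, p2, Alpha, 26), (40, p2, Gamma, 25), (40, x2, Alpha, 26), (40, x2, Gamma, 25)}.
Selection pname != Zephyr: {(16, hr, Orion, 28), (16, k2, Orion, 28), (16, qa, Orion, 28), (16, x2, Orion, 28), (40, law, Alpha, 26), (40, law, Gamma, 25), (40, p2, Alpha, 26), (40, p2, Gamma, 25), (40, x2, Alpha, 26), (40, x2, Gamma, 25)}
π[pid, price]: project onto (pid, price) (7 duplicate(s) eliminated) → {(25, 40), (26, 40), (28, 16)}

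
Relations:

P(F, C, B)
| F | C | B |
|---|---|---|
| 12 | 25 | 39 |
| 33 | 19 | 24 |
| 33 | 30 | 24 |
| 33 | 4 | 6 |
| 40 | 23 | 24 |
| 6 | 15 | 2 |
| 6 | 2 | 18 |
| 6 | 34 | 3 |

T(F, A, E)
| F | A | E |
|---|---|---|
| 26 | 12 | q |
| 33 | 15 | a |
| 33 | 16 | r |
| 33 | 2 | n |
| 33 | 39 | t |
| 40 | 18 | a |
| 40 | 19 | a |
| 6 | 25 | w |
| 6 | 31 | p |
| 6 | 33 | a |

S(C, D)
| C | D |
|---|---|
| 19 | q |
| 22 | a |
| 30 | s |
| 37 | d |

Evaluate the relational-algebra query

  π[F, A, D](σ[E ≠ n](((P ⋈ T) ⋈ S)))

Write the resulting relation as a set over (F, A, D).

Joining P and T on F yields {(33, 19, 24, 15, a), (33, 19, 24, 16, r), (33, 19, 24, 2, n), (33, 19, 24, 39, t), (33, 30, 24, 15, a), (33, 30, 24, 16, r), (33, 30, 24, 2, n), (33, 30, 24, 39, t), (33, 4, 6, 15, a), (33, 4, 6, 16, r), (33, 4, 6, 2, n), (33, 4, 6, 39, t), (40, 23, 24, 18, a), (40, 23, 24, 19, a), (6, 15, 2, 25, w), (6, 15, 2, 31, p), (6, 15, 2, 33, a), (6, 2, 18, 25, w), (6, 2, 18, 31, p), (6, 2, 18, 33, a), (6, 34, 3, 25, w), (6, 34, 3, 31, p), (6, 34, 3, 33, a)}.
Joining (P ⋈ T) and S on C yields {(33, 19, 24, 15, a, q), (33, 19, 24, 16, r, q), (33, 19, 24, 2, n, q), (33, 19, 24, 39, t, q), (33, 30, 24, 15, a, s), (33, 30, 24, 16, r, s), (33, 30, 24, 2, n, s), (33, 30, 24, 39, t, s)}.
Filtering on E ≠ n leaves {(33, 19, 24, 15, a, q), (33, 19, 24, 16, r, q), (33, 19, 24, 39, t, q), (33, 30, 24, 15, a, s), (33, 30, 24, 16, r, s), (33, 30, 24, 39, t, s)}.
Keep only column(s) F, A, D: {(33, 15, q), (33, 15, s), (33, 16, q), (33, 16, s), (33, 39, q), (33, 39, s)}

{(33, 15, q), (33, 15, s), (33, 16, q), (33, 16, s), (33, 39, q), (33, 39, s)}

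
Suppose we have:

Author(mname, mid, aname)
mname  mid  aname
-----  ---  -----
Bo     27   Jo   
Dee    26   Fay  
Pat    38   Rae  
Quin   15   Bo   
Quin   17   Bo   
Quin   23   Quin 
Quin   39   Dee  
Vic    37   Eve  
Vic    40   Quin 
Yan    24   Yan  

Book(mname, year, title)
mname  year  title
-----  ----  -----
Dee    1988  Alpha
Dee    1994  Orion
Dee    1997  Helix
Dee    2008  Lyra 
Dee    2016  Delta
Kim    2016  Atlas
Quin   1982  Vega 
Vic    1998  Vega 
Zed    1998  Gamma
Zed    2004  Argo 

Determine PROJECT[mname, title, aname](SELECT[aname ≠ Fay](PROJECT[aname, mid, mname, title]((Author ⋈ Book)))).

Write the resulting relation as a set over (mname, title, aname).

Natural join on mname: {(Dee, 26, Fay, 1988, Alpha), (Dee, 26, Fay, 1994, Orion), (Dee, 26, Fay, 1997, Helix), (Dee, 26, Fay, 2008, Lyra), (Dee, 26, Fay, 2016, Delta), (Quin, 15, Bo, 1982, Vega), (Quin, 17, Bo, 1982, Vega), (Quin, 23, Quin, 1982, Vega), (Quin, 39, Dee, 1982, Vega), (Vic, 37, Eve, 1998, Vega), (Vic, 40, Quin, 1998, Vega)}
Projecting to aname, mid, mname, title: {(Bo, 15, Quin, Vega), (Bo, 17, Quin, Vega), (Dee, 39, Quin, Vega), (Eve, 37, Vic, Vega), (Fay, 26, Dee, Alpha), (Fay, 26, Dee, Delta), (Fay, 26, Dee, Helix), (Fay, 26, Dee, Lyra), (Fay, 26, Dee, Orion), (Quin, 23, Quin, Vega), (Quin, 40, Vic, Vega)}
σ[aname ≠ Fay]: keep tuples satisfying aname ≠ Fay → {(Bo, 15, Quin, Vega), (Bo, 17, Quin, Vega), (Dee, 39, Quin, Vega), (Eve, 37, Vic, Vega), (Quin, 23, Quin, Vega), (Quin, 40, Vic, Vega)}
Projecting to mname, title, aname (1 duplicate(s) eliminated): {(Quin, Vega, Bo), (Quin, Vega, Dee), (Quin, Vega, Quin), (Vic, Vega, Eve), (Vic, Vega, Quin)}

{(Quin, Vega, Bo), (Quin, Vega, Dee), (Quin, Vega, Quin), (Vic, Vega, Eve), (Vic, Vega, Quin)}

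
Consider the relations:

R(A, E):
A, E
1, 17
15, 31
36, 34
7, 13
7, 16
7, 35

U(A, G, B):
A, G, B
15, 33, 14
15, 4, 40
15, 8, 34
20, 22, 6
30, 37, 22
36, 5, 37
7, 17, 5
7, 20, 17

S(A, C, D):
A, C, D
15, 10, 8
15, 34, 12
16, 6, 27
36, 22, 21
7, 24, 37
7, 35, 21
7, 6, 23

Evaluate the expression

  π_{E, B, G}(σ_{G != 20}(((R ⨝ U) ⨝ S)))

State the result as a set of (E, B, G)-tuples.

{(13, 5, 17), (16, 5, 17), (31, 14, 33), (31, 34, 8), (31, 40, 4), (34, 37, 5), (35, 5, 17)}

R ⋈ U (natural join on A): {(15, 31, 33, 14), (15, 31, 4, 40), (15, 31, 8, 34), (36, 34, 5, 37), (7, 13, 17, 5), (7, 13, 20, 17), (7, 16, 17, 5), (7, 16, 20, 17), (7, 35, 17, 5), (7, 35, 20, 17)}
(R ⨝ U) ⋈ S (natural join on A): {(15, 31, 33, 14, 10, 8), (15, 31, 33, 14, 34, 12), (15, 31, 4, 40, 10, 8), (15, 31, 4, 40, 34, 12), (15, 31, 8, 34, 10, 8), (15, 31, 8, 34, 34, 12), (36, 34, 5, 37, 22, 21), (7, 13, 17, 5, 24, 37), (7, 13, 17, 5, 35, 21), (7, 13, 17, 5, 6, 23), (7, 13, 20, 17, 24, 37), (7, 13, 20, 17, 35, 21), (7, 13, 20, 17, 6, 23), (7, 16, 17, 5, 24, 37), (7, 16, 17, 5, 35, 21), (7, 16, 17, 5, 6, 23), (7, 16, 20, 17, 24, 37), (7, 16, 20, 17, 35, 21), (7, 16, 20, 17, 6, 23), (7, 35, 17, 5, 24, 37), (7, 35, 17, 5, 35, 21), (7, 35, 17, 5, 6, 23), (7, 35, 20, 17, 24, 37), (7, 35, 20, 17, 35, 21), (7, 35, 20, 17, 6, 23)}
σ[G != 20]: keep tuples satisfying G != 20 → {(15, 31, 33, 14, 10, 8), (15, 31, 33, 14, 34, 12), (15, 31, 4, 40, 10, 8), (15, 31, 4, 40, 34, 12), (15, 31, 8, 34, 10, 8), (15, 31, 8, 34, 34, 12), (36, 34, 5, 37, 22, 21), (7, 13, 17, 5, 24, 37), (7, 13, 17, 5, 35, 21), (7, 13, 17, 5, 6, 23), (7, 16, 17, 5, 24, 37), (7, 16, 17, 5, 35, 21), (7, 16, 17, 5, 6, 23), (7, 35, 17, 5, 24, 37), (7, 35, 17, 5, 35, 21), (7, 35, 17, 5, 6, 23)}
Keep only column(s) E, B, G (9 duplicate(s) eliminated): {(13, 5, 17), (16, 5, 17), (31, 14, 33), (31, 34, 8), (31, 40, 4), (34, 37, 5), (35, 5, 17)}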